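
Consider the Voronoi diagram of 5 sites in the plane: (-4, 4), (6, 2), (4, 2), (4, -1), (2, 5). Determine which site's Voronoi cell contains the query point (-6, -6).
Nearest site = (-4, 4)

The Voronoi cell of site s contains exactly those query points closer to s than to any other site. Compute squared distances from q = (-6, -6) to each site:
  (-4 − -6)² + (4 − -6)² = 104
  (4 − -6)² + (-1 − -6)² = 125
  (4 − -6)² + (2 − -6)² = 164
  (2 − -6)² + (5 − -6)² = 185
  (6 − -6)² + (2 − -6)² = 208
Minimum is attained by (-4, 4), so q lies in its Voronoi cell.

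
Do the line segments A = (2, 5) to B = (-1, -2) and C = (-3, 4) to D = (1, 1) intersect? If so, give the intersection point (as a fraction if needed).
Yes; intersection at (17/37, 52/37) (t = 19/37 on AB, s = 32/37 on CD)

Parametrize AB as A + t(B − A) = (2 + -3 t, 5 + -7 t) and CD as C + s(D − C) = (-3 + 4 s, 4 + -3 s). Solve the linear system for (t, s). Determinant = -37 ≠ 0, so a unique intersection of the containing lines exists. Solution: t = 19/37, s = 32/37 — both in [0, 1], so the segments cross. Intersection point: (17/37, 52/37).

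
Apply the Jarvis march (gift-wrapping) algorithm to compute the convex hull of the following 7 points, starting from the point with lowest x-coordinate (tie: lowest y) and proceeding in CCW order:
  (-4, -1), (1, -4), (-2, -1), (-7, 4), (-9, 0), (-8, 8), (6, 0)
Hull (CCW) = [(-9, 0), (1, -4), (6, 0), (-8, 8)]

Jarvis march: at each step, from the current hull vertex p, select the next vertex q as the point such that every other point lies strictly to the left of (or on) the directed line p → q. (Equivalently: for every other point r, the cross product (q − p) × (r − p) ≥ 0.)
Starting point (lowest x, tie lowest y): (-9, 0). Wrap until returning to start. Resulting hull: (-9, 0), (1, -4), (6, 0), (-8, 8).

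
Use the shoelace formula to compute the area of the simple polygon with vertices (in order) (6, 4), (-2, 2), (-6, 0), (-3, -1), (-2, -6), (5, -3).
Area = 64

Shoelace formula: Area = (1/2) |Σ_i (x_i · y_{i+1} − x_{i+1} · y_i)| (indices mod n). Compute each cross term:
  (6)(2) − (-2)(4) = 20
  (-2)(0) − (-6)(2) = 12
  (-6)(-1) − (-3)(0) = 6
  (-3)(-6) − (-2)(-1) = 16
  (-2)(-3) − (5)(-6) = 36
  (5)(4) − (6)(-3) = 38
Sum = 128, so (signed) Area = 128/2 = 64, |Area| = 64.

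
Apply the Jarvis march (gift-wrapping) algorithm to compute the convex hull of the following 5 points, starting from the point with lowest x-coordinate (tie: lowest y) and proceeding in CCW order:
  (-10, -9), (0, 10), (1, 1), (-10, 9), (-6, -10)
Hull (CCW) = [(-10, -9), (-6, -10), (1, 1), (0, 10), (-10, 9)]

Jarvis march: at each step, from the current hull vertex p, select the next vertex q as the point such that every other point lies strictly to the left of (or on) the directed line p → q. (Equivalently: for every other point r, the cross product (q − p) × (r − p) ≥ 0.)
Starting point (lowest x, tie lowest y): (-10, -9). Wrap until returning to start. Resulting hull: (-10, -9), (-6, -10), (1, 1), (0, 10), (-10, 9).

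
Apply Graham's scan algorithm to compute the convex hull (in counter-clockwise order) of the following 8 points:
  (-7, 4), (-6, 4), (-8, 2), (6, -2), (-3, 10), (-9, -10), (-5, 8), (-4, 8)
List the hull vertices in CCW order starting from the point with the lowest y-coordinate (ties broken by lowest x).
Hull (CCW) = [(-9, -10), (6, -2), (-3, 10), (-5, 8), (-8, 2)]

Graham scan procedure:
  1. Find the pivot p₀ = point with lowest y (tie → lowest x): (-9, -10).
  2. Sort the remaining points by polar angle around p₀.
  3. Walk through sorted points, maintaining a stack; pop the top while the last three entries make a non-left turn (cross product ≤ 0).
  4. Final stack is the convex hull in CCW order: (-9, -10), (6, -2), (-3, 10), (-5, 8), (-8, 2).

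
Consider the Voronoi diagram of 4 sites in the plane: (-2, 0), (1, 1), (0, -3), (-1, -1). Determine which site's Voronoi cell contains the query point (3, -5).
Nearest site = (0, -3)

The Voronoi cell of site s contains exactly those query points closer to s than to any other site. Compute squared distances from q = (3, -5) to each site:
  (0 − 3)² + (-3 − -5)² = 13
  (-1 − 3)² + (-1 − -5)² = 32
  (1 − 3)² + (1 − -5)² = 40
  (-2 − 3)² + (0 − -5)² = 50
Minimum is attained by (0, -3), so q lies in its Voronoi cell.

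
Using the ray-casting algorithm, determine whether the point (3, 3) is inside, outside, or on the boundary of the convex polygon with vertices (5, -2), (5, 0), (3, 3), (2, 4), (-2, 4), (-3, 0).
The point (3, 3) lies on the polygon boundary

Boundary check: the query satisfies the collinearity and bounding-box conditions for some polygon edge, so it lies exactly on the boundary.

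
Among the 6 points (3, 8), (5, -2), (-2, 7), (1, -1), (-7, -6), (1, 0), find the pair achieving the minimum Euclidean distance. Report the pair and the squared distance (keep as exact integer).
Pair = ((1, -1), (1, 0)); squared distance = 1

Compute all C(6, 2) = 15 pairwise squared distances (x_i − x_j)² + (y_i − y_j)². The minimum is 1, attained by the pair ((1, -1), (1, 0)).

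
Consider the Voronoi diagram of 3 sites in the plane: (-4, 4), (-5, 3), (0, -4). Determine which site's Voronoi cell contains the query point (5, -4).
Nearest site = (0, -4)

The Voronoi cell of site s contains exactly those query points closer to s than to any other site. Compute squared distances from q = (5, -4) to each site:
  (0 − 5)² + (-4 − -4)² = 25
  (-4 − 5)² + (4 − -4)² = 145
  (-5 − 5)² + (3 − -4)² = 149
Minimum is attained by (0, -4), so q lies in its Voronoi cell.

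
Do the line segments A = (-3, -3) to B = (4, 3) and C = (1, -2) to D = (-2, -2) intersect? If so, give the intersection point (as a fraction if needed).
Yes; intersection at (-11/6, -2) (t = 1/6 on AB, s = 17/18 on CD)

Parametrize AB as A + t(B − A) = (-3 + 7 t, -3 + 6 t) and CD as C + s(D − C) = (1 + -3 s, -2 + 0 s). Solve the linear system for (t, s). Determinant = -18 ≠ 0, so a unique intersection of the containing lines exists. Solution: t = 1/6, s = 17/18 — both in [0, 1], so the segments cross. Intersection point: (-11/6, -2).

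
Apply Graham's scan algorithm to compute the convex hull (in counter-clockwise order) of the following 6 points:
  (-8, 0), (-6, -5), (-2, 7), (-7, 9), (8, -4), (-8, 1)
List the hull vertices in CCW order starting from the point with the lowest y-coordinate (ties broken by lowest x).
Hull (CCW) = [(-6, -5), (8, -4), (-2, 7), (-7, 9), (-8, 1), (-8, 0)]

Graham scan procedure:
  1. Find the pivot p₀ = point with lowest y (tie → lowest x): (-6, -5).
  2. Sort the remaining points by polar angle around p₀.
  3. Walk through sorted points, maintaining a stack; pop the top while the last three entries make a non-left turn (cross product ≤ 0).
  4. Final stack is the convex hull in CCW order: (-6, -5), (8, -4), (-2, 7), (-7, 9), (-8, 1), (-8, 0).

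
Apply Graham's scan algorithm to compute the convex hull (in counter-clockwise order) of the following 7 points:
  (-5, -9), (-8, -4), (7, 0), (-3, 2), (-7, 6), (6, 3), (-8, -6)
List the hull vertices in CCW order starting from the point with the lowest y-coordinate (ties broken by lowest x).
Hull (CCW) = [(-5, -9), (7, 0), (6, 3), (-7, 6), (-8, -4), (-8, -6)]

Graham scan procedure:
  1. Find the pivot p₀ = point with lowest y (tie → lowest x): (-5, -9).
  2. Sort the remaining points by polar angle around p₀.
  3. Walk through sorted points, maintaining a stack; pop the top while the last three entries make a non-left turn (cross product ≤ 0).
  4. Final stack is the convex hull in CCW order: (-5, -9), (7, 0), (6, 3), (-7, 6), (-8, -4), (-8, -6).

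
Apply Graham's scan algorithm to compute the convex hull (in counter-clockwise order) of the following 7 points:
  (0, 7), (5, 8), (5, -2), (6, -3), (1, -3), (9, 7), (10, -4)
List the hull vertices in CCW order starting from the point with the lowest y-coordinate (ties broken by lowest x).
Hull (CCW) = [(10, -4), (9, 7), (5, 8), (0, 7), (1, -3)]

Graham scan procedure:
  1. Find the pivot p₀ = point with lowest y (tie → lowest x): (10, -4).
  2. Sort the remaining points by polar angle around p₀.
  3. Walk through sorted points, maintaining a stack; pop the top while the last three entries make a non-left turn (cross product ≤ 0).
  4. Final stack is the convex hull in CCW order: (10, -4), (9, 7), (5, 8), (0, 7), (1, -3).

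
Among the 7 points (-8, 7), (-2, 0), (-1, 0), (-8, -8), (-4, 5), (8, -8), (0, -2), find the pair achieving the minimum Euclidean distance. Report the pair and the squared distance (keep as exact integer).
Pair = ((-2, 0), (-1, 0)); squared distance = 1

Compute all C(7, 2) = 21 pairwise squared distances (x_i − x_j)² + (y_i − y_j)². The minimum is 1, attained by the pair ((-2, 0), (-1, 0)).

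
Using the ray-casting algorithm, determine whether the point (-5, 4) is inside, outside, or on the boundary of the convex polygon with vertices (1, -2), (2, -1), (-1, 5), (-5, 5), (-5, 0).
The point (-5, 4) lies on the polygon boundary

Boundary check: the query satisfies the collinearity and bounding-box conditions for some polygon edge, so it lies exactly on the boundary.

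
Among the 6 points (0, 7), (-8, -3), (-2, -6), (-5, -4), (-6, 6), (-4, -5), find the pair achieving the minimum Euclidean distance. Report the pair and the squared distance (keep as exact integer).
Pair = ((-5, -4), (-4, -5)); squared distance = 2

Compute all C(6, 2) = 15 pairwise squared distances (x_i − x_j)² + (y_i − y_j)². The minimum is 2, attained by the pair ((-5, -4), (-4, -5)).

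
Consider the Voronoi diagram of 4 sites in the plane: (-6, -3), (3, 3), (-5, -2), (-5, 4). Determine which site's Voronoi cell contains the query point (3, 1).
Nearest site = (3, 3)

The Voronoi cell of site s contains exactly those query points closer to s than to any other site. Compute squared distances from q = (3, 1) to each site:
  (3 − 3)² + (3 − 1)² = 4
  (-5 − 3)² + (-2 − 1)² = 73
  (-5 − 3)² + (4 − 1)² = 73
  (-6 − 3)² + (-3 − 1)² = 97
Minimum is attained by (3, 3), so q lies in its Voronoi cell.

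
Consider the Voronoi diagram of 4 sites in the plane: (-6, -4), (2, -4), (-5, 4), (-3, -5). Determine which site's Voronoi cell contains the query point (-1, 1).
Nearest site = (-5, 4)

The Voronoi cell of site s contains exactly those query points closer to s than to any other site. Compute squared distances from q = (-1, 1) to each site:
  (-5 − -1)² + (4 − 1)² = 25
  (2 − -1)² + (-4 − 1)² = 34
  (-3 − -1)² + (-5 − 1)² = 40
  (-6 − -1)² + (-4 − 1)² = 50
Minimum is attained by (-5, 4), so q lies in its Voronoi cell.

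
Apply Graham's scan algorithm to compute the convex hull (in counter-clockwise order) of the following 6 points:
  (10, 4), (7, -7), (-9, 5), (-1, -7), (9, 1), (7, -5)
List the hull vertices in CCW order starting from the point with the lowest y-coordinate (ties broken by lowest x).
Hull (CCW) = [(-1, -7), (7, -7), (10, 4), (-9, 5)]

Graham scan procedure:
  1. Find the pivot p₀ = point with lowest y (tie → lowest x): (-1, -7).
  2. Sort the remaining points by polar angle around p₀.
  3. Walk through sorted points, maintaining a stack; pop the top while the last three entries make a non-left turn (cross product ≤ 0).
  4. Final stack is the convex hull in CCW order: (-1, -7), (7, -7), (10, 4), (-9, 5).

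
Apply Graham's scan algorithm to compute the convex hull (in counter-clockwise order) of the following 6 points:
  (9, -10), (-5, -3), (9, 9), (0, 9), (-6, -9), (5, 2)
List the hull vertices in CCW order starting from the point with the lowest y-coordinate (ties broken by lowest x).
Hull (CCW) = [(9, -10), (9, 9), (0, 9), (-5, -3), (-6, -9)]

Graham scan procedure:
  1. Find the pivot p₀ = point with lowest y (tie → lowest x): (9, -10).
  2. Sort the remaining points by polar angle around p₀.
  3. Walk through sorted points, maintaining a stack; pop the top while the last three entries make a non-left turn (cross product ≤ 0).
  4. Final stack is the convex hull in CCW order: (9, -10), (9, 9), (0, 9), (-5, -3), (-6, -9).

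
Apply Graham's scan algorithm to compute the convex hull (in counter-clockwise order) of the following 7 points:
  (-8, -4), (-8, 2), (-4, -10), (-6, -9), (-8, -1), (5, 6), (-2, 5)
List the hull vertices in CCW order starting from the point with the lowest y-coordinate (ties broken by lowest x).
Hull (CCW) = [(-4, -10), (5, 6), (-2, 5), (-8, 2), (-8, -4), (-6, -9)]

Graham scan procedure:
  1. Find the pivot p₀ = point with lowest y (tie → lowest x): (-4, -10).
  2. Sort the remaining points by polar angle around p₀.
  3. Walk through sorted points, maintaining a stack; pop the top while the last three entries make a non-left turn (cross product ≤ 0).
  4. Final stack is the convex hull in CCW order: (-4, -10), (5, 6), (-2, 5), (-8, 2), (-8, -4), (-6, -9).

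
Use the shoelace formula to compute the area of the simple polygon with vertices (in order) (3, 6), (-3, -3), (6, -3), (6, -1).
Area = 87/2

Shoelace formula: Area = (1/2) |Σ_i (x_i · y_{i+1} − x_{i+1} · y_i)| (indices mod n). Compute each cross term:
  (3)(-3) − (-3)(6) = 9
  (-3)(-3) − (6)(-3) = 27
  (6)(-1) − (6)(-3) = 12
  (6)(6) − (3)(-1) = 39
Sum = 87, so (signed) Area = 87/2 = 87/2, |Area| = 87/2.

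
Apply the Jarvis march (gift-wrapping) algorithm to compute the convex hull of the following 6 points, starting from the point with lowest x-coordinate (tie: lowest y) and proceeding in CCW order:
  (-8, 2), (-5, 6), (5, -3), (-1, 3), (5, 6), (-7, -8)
Hull (CCW) = [(-8, 2), (-7, -8), (5, -3), (5, 6), (-5, 6)]

Jarvis march: at each step, from the current hull vertex p, select the next vertex q as the point such that every other point lies strictly to the left of (or on) the directed line p → q. (Equivalently: for every other point r, the cross product (q − p) × (r − p) ≥ 0.)
Starting point (lowest x, tie lowest y): (-8, 2). Wrap until returning to start. Resulting hull: (-8, 2), (-7, -8), (5, -3), (5, 6), (-5, 6).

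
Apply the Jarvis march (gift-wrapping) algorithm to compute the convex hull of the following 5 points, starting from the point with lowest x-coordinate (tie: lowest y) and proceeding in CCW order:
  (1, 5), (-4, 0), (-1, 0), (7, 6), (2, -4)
Hull (CCW) = [(-4, 0), (2, -4), (7, 6), (1, 5)]

Jarvis march: at each step, from the current hull vertex p, select the next vertex q as the point such that every other point lies strictly to the left of (or on) the directed line p → q. (Equivalently: for every other point r, the cross product (q − p) × (r − p) ≥ 0.)
Starting point (lowest x, tie lowest y): (-4, 0). Wrap until returning to start. Resulting hull: (-4, 0), (2, -4), (7, 6), (1, 5).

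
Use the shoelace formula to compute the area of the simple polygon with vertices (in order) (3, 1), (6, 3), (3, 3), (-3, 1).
Area = 9

Shoelace formula: Area = (1/2) |Σ_i (x_i · y_{i+1} − x_{i+1} · y_i)| (indices mod n). Compute each cross term:
  (3)(3) − (6)(1) = 3
  (6)(3) − (3)(3) = 9
  (3)(1) − (-3)(3) = 12
  (-3)(1) − (3)(1) = -6
Sum = 18, so (signed) Area = 18/2 = 9, |Area| = 9.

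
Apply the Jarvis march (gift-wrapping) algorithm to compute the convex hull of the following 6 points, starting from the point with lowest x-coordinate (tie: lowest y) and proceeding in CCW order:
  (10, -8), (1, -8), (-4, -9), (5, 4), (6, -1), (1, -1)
Hull (CCW) = [(-4, -9), (10, -8), (5, 4), (1, -1)]

Jarvis march: at each step, from the current hull vertex p, select the next vertex q as the point such that every other point lies strictly to the left of (or on) the directed line p → q. (Equivalently: for every other point r, the cross product (q − p) × (r − p) ≥ 0.)
Starting point (lowest x, tie lowest y): (-4, -9). Wrap until returning to start. Resulting hull: (-4, -9), (10, -8), (5, 4), (1, -1).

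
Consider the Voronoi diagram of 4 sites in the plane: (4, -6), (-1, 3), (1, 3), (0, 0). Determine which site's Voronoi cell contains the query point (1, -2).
Nearest site = (0, 0)

The Voronoi cell of site s contains exactly those query points closer to s than to any other site. Compute squared distances from q = (1, -2) to each site:
  (0 − 1)² + (0 − -2)² = 5
  (1 − 1)² + (3 − -2)² = 25
  (4 − 1)² + (-6 − -2)² = 25
  (-1 − 1)² + (3 − -2)² = 29
Minimum is attained by (0, 0), so q lies in its Voronoi cell.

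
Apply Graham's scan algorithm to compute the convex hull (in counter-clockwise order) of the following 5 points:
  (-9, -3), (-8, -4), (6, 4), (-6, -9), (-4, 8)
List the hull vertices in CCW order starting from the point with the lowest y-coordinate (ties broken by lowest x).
Hull (CCW) = [(-6, -9), (6, 4), (-4, 8), (-9, -3)]

Graham scan procedure:
  1. Find the pivot p₀ = point with lowest y (tie → lowest x): (-6, -9).
  2. Sort the remaining points by polar angle around p₀.
  3. Walk through sorted points, maintaining a stack; pop the top while the last three entries make a non-left turn (cross product ≤ 0).
  4. Final stack is the convex hull in CCW order: (-6, -9), (6, 4), (-4, 8), (-9, -3).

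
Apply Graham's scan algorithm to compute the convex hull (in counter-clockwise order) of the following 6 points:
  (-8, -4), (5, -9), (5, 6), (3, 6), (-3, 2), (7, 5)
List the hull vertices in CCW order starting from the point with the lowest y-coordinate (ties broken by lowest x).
Hull (CCW) = [(5, -9), (7, 5), (5, 6), (3, 6), (-3, 2), (-8, -4)]

Graham scan procedure:
  1. Find the pivot p₀ = point with lowest y (tie → lowest x): (5, -9).
  2. Sort the remaining points by polar angle around p₀.
  3. Walk through sorted points, maintaining a stack; pop the top while the last three entries make a non-left turn (cross product ≤ 0).
  4. Final stack is the convex hull in CCW order: (5, -9), (7, 5), (5, 6), (3, 6), (-3, 2), (-8, -4).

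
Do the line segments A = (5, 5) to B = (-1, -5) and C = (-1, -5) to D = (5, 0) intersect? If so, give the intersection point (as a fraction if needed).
Yes; intersection at (-1, -5) (t = 1 on AB, s = 0 on CD)

Parametrize AB as A + t(B − A) = (5 + -6 t, 5 + -10 t) and CD as C + s(D − C) = (-1 + 6 s, -5 + 5 s). Solve the linear system for (t, s). Determinant = -30 ≠ 0, so a unique intersection of the containing lines exists. Solution: t = 1, s = 0 — both in [0, 1], so the segments cross. Intersection point: (-1, -5).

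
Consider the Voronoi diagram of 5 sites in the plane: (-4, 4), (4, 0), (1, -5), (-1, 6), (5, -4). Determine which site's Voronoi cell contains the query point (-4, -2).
Nearest site = (1, -5)

The Voronoi cell of site s contains exactly those query points closer to s than to any other site. Compute squared distances from q = (-4, -2) to each site:
  (1 − -4)² + (-5 − -2)² = 34
  (-4 − -4)² + (4 − -2)² = 36
  (4 − -4)² + (0 − -2)² = 68
  (-1 − -4)² + (6 − -2)² = 73
  (5 − -4)² + (-4 − -2)² = 85
Minimum is attained by (1, -5), so q lies in its Voronoi cell.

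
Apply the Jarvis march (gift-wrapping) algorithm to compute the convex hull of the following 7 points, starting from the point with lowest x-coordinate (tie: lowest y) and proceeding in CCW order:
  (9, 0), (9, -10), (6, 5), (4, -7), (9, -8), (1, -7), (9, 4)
Hull (CCW) = [(1, -7), (9, -10), (9, 4), (6, 5)]

Jarvis march: at each step, from the current hull vertex p, select the next vertex q as the point such that every other point lies strictly to the left of (or on) the directed line p → q. (Equivalently: for every other point r, the cross product (q − p) × (r − p) ≥ 0.)
Starting point (lowest x, tie lowest y): (1, -7). Wrap until returning to start. Resulting hull: (1, -7), (9, -10), (9, 4), (6, 5).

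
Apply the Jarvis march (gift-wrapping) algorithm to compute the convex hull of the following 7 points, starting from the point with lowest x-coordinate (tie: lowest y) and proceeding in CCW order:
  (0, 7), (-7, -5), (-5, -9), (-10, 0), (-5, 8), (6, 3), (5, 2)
Hull (CCW) = [(-10, 0), (-5, -9), (6, 3), (0, 7), (-5, 8)]

Jarvis march: at each step, from the current hull vertex p, select the next vertex q as the point such that every other point lies strictly to the left of (or on) the directed line p → q. (Equivalently: for every other point r, the cross product (q − p) × (r − p) ≥ 0.)
Starting point (lowest x, tie lowest y): (-10, 0). Wrap until returning to start. Resulting hull: (-10, 0), (-5, -9), (6, 3), (0, 7), (-5, 8).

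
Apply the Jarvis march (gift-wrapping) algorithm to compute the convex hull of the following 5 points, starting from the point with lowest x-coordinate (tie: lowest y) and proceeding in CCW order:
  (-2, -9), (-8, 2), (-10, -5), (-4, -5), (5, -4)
Hull (CCW) = [(-10, -5), (-2, -9), (5, -4), (-8, 2)]

Jarvis march: at each step, from the current hull vertex p, select the next vertex q as the point such that every other point lies strictly to the left of (or on) the directed line p → q. (Equivalently: for every other point r, the cross product (q − p) × (r − p) ≥ 0.)
Starting point (lowest x, tie lowest y): (-10, -5). Wrap until returning to start. Resulting hull: (-10, -5), (-2, -9), (5, -4), (-8, 2).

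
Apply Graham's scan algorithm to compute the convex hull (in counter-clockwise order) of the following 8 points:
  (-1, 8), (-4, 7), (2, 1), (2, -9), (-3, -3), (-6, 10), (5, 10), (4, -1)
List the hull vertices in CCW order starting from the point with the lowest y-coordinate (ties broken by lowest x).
Hull (CCW) = [(2, -9), (4, -1), (5, 10), (-6, 10), (-3, -3)]

Graham scan procedure:
  1. Find the pivot p₀ = point with lowest y (tie → lowest x): (2, -9).
  2. Sort the remaining points by polar angle around p₀.
  3. Walk through sorted points, maintaining a stack; pop the top while the last three entries make a non-left turn (cross product ≤ 0).
  4. Final stack is the convex hull in CCW order: (2, -9), (4, -1), (5, 10), (-6, 10), (-3, -3).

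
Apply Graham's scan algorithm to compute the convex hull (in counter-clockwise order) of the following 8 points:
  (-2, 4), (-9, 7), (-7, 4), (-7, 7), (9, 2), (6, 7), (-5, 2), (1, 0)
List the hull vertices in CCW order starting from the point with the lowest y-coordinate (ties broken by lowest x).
Hull (CCW) = [(1, 0), (9, 2), (6, 7), (-9, 7), (-7, 4), (-5, 2)]

Graham scan procedure:
  1. Find the pivot p₀ = point with lowest y (tie → lowest x): (1, 0).
  2. Sort the remaining points by polar angle around p₀.
  3. Walk through sorted points, maintaining a stack; pop the top while the last three entries make a non-left turn (cross product ≤ 0).
  4. Final stack is the convex hull in CCW order: (1, 0), (9, 2), (6, 7), (-9, 7), (-7, 4), (-5, 2).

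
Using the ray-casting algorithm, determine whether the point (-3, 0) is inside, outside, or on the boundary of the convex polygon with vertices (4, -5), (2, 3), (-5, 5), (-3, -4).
The point (-3, 0) lies strictly inside the polygon

Cast a horizontal ray to the right from the query point and count how many polygon edges it crosses (each edge strictly once or zero times, handled with the usual half-open convention). 
Parity of crossings → odd ⇒ inside.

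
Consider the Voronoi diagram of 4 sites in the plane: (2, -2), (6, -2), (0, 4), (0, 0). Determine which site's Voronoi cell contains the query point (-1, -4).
Nearest site = (2, -2)

The Voronoi cell of site s contains exactly those query points closer to s than to any other site. Compute squared distances from q = (-1, -4) to each site:
  (2 − -1)² + (-2 − -4)² = 13
  (0 − -1)² + (0 − -4)² = 17
  (6 − -1)² + (-2 − -4)² = 53
  (0 − -1)² + (4 − -4)² = 65
Minimum is attained by (2, -2), so q lies in its Voronoi cell.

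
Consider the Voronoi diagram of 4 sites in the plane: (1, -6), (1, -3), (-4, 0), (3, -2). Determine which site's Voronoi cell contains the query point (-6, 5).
Nearest site = (-4, 0)

The Voronoi cell of site s contains exactly those query points closer to s than to any other site. Compute squared distances from q = (-6, 5) to each site:
  (-4 − -6)² + (0 − 5)² = 29
  (1 − -6)² + (-3 − 5)² = 113
  (3 − -6)² + (-2 − 5)² = 130
  (1 − -6)² + (-6 − 5)² = 170
Minimum is attained by (-4, 0), so q lies in its Voronoi cell.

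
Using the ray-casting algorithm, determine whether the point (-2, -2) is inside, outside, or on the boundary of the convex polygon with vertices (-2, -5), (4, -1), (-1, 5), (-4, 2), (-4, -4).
The point (-2, -2) lies strictly inside the polygon

Cast a horizontal ray to the right from the query point and count how many polygon edges it crosses (each edge strictly once or zero times, handled with the usual half-open convention). 
Parity of crossings → odd ⇒ inside.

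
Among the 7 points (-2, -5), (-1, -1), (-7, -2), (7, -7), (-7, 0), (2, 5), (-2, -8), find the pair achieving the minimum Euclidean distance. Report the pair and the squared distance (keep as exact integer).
Pair = ((-7, -2), (-7, 0)); squared distance = 4

Compute all C(7, 2) = 21 pairwise squared distances (x_i − x_j)² + (y_i − y_j)². The minimum is 4, attained by the pair ((-7, -2), (-7, 0)).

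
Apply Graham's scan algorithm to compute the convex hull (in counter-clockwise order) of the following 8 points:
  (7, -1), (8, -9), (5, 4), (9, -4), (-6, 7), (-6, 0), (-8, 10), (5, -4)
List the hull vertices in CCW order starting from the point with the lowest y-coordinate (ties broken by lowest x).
Hull (CCW) = [(8, -9), (9, -4), (5, 4), (-8, 10), (-6, 0)]

Graham scan procedure:
  1. Find the pivot p₀ = point with lowest y (tie → lowest x): (8, -9).
  2. Sort the remaining points by polar angle around p₀.
  3. Walk through sorted points, maintaining a stack; pop the top while the last three entries make a non-left turn (cross product ≤ 0).
  4. Final stack is the convex hull in CCW order: (8, -9), (9, -4), (5, 4), (-8, 10), (-6, 0).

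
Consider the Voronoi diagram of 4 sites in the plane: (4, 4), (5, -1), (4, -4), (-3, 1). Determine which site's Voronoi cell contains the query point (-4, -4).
Nearest site = (-3, 1)

The Voronoi cell of site s contains exactly those query points closer to s than to any other site. Compute squared distances from q = (-4, -4) to each site:
  (-3 − -4)² + (1 − -4)² = 26
  (4 − -4)² + (-4 − -4)² = 64
  (5 − -4)² + (-1 − -4)² = 90
  (4 − -4)² + (4 − -4)² = 128
Minimum is attained by (-3, 1), so q lies in its Voronoi cell.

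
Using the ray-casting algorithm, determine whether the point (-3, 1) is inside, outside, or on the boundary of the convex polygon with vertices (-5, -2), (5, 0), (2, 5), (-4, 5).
The point (-3, 1) lies strictly inside the polygon

Cast a horizontal ray to the right from the query point and count how many polygon edges it crosses (each edge strictly once or zero times, handled with the usual half-open convention). 
Parity of crossings → odd ⇒ inside.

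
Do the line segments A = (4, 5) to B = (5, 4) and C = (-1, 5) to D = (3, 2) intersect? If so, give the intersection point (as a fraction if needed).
No (intersection of containing lines falls outside at least one segment)

Parametrize and solve: t = 15, s = 5. At least one of these is outside [0, 1], so the segments do not intersect.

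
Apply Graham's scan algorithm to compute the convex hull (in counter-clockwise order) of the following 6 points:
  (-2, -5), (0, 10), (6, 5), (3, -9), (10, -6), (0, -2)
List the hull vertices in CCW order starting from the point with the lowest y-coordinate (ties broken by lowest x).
Hull (CCW) = [(3, -9), (10, -6), (6, 5), (0, 10), (-2, -5)]

Graham scan procedure:
  1. Find the pivot p₀ = point with lowest y (tie → lowest x): (3, -9).
  2. Sort the remaining points by polar angle around p₀.
  3. Walk through sorted points, maintaining a stack; pop the top while the last three entries make a non-left turn (cross product ≤ 0).
  4. Final stack is the convex hull in CCW order: (3, -9), (10, -6), (6, 5), (0, 10), (-2, -5).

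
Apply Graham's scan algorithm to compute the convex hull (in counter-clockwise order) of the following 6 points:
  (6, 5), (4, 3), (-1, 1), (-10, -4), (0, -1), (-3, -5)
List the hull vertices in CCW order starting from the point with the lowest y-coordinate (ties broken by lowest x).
Hull (CCW) = [(-3, -5), (6, 5), (-10, -4)]

Graham scan procedure:
  1. Find the pivot p₀ = point with lowest y (tie → lowest x): (-3, -5).
  2. Sort the remaining points by polar angle around p₀.
  3. Walk through sorted points, maintaining a stack; pop the top while the last three entries make a non-left turn (cross product ≤ 0).
  4. Final stack is the convex hull in CCW order: (-3, -5), (6, 5), (-10, -4).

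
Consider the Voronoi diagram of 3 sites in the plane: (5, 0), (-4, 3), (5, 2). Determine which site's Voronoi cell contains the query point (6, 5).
Nearest site = (5, 2)

The Voronoi cell of site s contains exactly those query points closer to s than to any other site. Compute squared distances from q = (6, 5) to each site:
  (5 − 6)² + (2 − 5)² = 10
  (5 − 6)² + (0 − 5)² = 26
  (-4 − 6)² + (3 − 5)² = 104
Minimum is attained by (5, 2), so q lies in its Voronoi cell.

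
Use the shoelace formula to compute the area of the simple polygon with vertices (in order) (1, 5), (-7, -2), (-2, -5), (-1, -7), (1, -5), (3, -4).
Area = 115/2

Shoelace formula: Area = (1/2) |Σ_i (x_i · y_{i+1} − x_{i+1} · y_i)| (indices mod n). Compute each cross term:
  (1)(-2) − (-7)(5) = 33
  (-7)(-5) − (-2)(-2) = 31
  (-2)(-7) − (-1)(-5) = 9
  (-1)(-5) − (1)(-7) = 12
  (1)(-4) − (3)(-5) = 11
  (3)(5) − (1)(-4) = 19
Sum = 115, so (signed) Area = 115/2 = 115/2, |Area| = 115/2.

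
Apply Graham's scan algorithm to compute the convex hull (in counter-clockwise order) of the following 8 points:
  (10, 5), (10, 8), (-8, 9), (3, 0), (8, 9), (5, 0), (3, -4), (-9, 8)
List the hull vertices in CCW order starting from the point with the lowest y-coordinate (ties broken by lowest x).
Hull (CCW) = [(3, -4), (10, 5), (10, 8), (8, 9), (-8, 9), (-9, 8)]

Graham scan procedure:
  1. Find the pivot p₀ = point with lowest y (tie → lowest x): (3, -4).
  2. Sort the remaining points by polar angle around p₀.
  3. Walk through sorted points, maintaining a stack; pop the top while the last three entries make a non-left turn (cross product ≤ 0).
  4. Final stack is the convex hull in CCW order: (3, -4), (10, 5), (10, 8), (8, 9), (-8, 9), (-9, 8).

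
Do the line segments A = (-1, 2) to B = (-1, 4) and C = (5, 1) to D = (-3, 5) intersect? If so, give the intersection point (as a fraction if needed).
Yes; intersection at (-1, 4) (t = 1 on AB, s = 3/4 on CD)

Parametrize AB as A + t(B − A) = (-1 + 0 t, 2 + 2 t) and CD as C + s(D − C) = (5 + -8 s, 1 + 4 s). Solve the linear system for (t, s). Determinant = -16 ≠ 0, so a unique intersection of the containing lines exists. Solution: t = 1, s = 3/4 — both in [0, 1], so the segments cross. Intersection point: (-1, 4).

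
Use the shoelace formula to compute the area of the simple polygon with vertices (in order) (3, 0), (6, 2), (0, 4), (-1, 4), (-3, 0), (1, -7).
Area = 44

Shoelace formula: Area = (1/2) |Σ_i (x_i · y_{i+1} − x_{i+1} · y_i)| (indices mod n). Compute each cross term:
  (3)(2) − (6)(0) = 6
  (6)(4) − (0)(2) = 24
  (0)(4) − (-1)(4) = 4
  (-1)(0) − (-3)(4) = 12
  (-3)(-7) − (1)(0) = 21
  (1)(0) − (3)(-7) = 21
Sum = 88, so (signed) Area = 88/2 = 44, |Area| = 44.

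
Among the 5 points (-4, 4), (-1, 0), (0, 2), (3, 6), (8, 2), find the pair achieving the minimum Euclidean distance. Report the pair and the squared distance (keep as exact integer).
Pair = ((-1, 0), (0, 2)); squared distance = 5

Compute all C(5, 2) = 10 pairwise squared distances (x_i − x_j)² + (y_i − y_j)². The minimum is 5, attained by the pair ((-1, 0), (0, 2)).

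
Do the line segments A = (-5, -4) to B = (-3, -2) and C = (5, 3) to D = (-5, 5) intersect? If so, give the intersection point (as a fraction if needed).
No (intersection of containing lines falls outside at least one segment)

Parametrize and solve: t = 15/4, s = 1/4. At least one of these is outside [0, 1], so the segments do not intersect.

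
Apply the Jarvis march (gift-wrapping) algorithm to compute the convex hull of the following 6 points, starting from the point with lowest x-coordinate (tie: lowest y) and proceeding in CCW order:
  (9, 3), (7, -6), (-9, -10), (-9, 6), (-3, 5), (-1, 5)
Hull (CCW) = [(-9, -10), (7, -6), (9, 3), (-1, 5), (-9, 6)]

Jarvis march: at each step, from the current hull vertex p, select the next vertex q as the point such that every other point lies strictly to the left of (or on) the directed line p → q. (Equivalently: for every other point r, the cross product (q − p) × (r − p) ≥ 0.)
Starting point (lowest x, tie lowest y): (-9, -10). Wrap until returning to start. Resulting hull: (-9, -10), (7, -6), (9, 3), (-1, 5), (-9, 6).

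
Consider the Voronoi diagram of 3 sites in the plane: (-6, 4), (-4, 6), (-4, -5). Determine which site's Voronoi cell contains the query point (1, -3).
Nearest site = (-4, -5)

The Voronoi cell of site s contains exactly those query points closer to s than to any other site. Compute squared distances from q = (1, -3) to each site:
  (-4 − 1)² + (-5 − -3)² = 29
  (-6 − 1)² + (4 − -3)² = 98
  (-4 − 1)² + (6 − -3)² = 106
Minimum is attained by (-4, -5), so q lies in its Voronoi cell.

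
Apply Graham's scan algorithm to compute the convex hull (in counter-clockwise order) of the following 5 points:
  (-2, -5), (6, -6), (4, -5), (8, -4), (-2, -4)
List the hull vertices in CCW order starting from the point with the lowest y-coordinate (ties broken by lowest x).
Hull (CCW) = [(6, -6), (8, -4), (-2, -4), (-2, -5)]

Graham scan procedure:
  1. Find the pivot p₀ = point with lowest y (tie → lowest x): (6, -6).
  2. Sort the remaining points by polar angle around p₀.
  3. Walk through sorted points, maintaining a stack; pop the top while the last three entries make a non-left turn (cross product ≤ 0).
  4. Final stack is the convex hull in CCW order: (6, -6), (8, -4), (-2, -4), (-2, -5).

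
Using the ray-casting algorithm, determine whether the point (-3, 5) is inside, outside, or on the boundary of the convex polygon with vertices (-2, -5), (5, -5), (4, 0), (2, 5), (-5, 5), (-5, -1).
The point (-3, 5) lies on the polygon boundary

Boundary check: the query satisfies the collinearity and bounding-box conditions for some polygon edge, so it lies exactly on the boundary.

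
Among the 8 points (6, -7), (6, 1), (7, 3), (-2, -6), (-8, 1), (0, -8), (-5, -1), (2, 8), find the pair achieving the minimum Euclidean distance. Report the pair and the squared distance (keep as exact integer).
Pair = ((6, 1), (7, 3)); squared distance = 5

Compute all C(8, 2) = 28 pairwise squared distances (x_i − x_j)² + (y_i − y_j)². The minimum is 5, attained by the pair ((6, 1), (7, 3)).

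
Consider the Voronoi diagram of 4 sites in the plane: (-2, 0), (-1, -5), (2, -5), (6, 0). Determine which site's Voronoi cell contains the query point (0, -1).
Nearest site = (-2, 0)

The Voronoi cell of site s contains exactly those query points closer to s than to any other site. Compute squared distances from q = (0, -1) to each site:
  (-2 − 0)² + (0 − -1)² = 5
  (-1 − 0)² + (-5 − -1)² = 17
  (2 − 0)² + (-5 − -1)² = 20
  (6 − 0)² + (0 − -1)² = 37
Minimum is attained by (-2, 0), so q lies in its Voronoi cell.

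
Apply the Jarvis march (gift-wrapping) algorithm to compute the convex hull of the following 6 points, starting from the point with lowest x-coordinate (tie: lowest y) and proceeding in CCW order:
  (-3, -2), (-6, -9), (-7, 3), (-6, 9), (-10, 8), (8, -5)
Hull (CCW) = [(-10, 8), (-6, -9), (8, -5), (-6, 9)]

Jarvis march: at each step, from the current hull vertex p, select the next vertex q as the point such that every other point lies strictly to the left of (or on) the directed line p → q. (Equivalently: for every other point r, the cross product (q − p) × (r − p) ≥ 0.)
Starting point (lowest x, tie lowest y): (-10, 8). Wrap until returning to start. Resulting hull: (-10, 8), (-6, -9), (8, -5), (-6, 9).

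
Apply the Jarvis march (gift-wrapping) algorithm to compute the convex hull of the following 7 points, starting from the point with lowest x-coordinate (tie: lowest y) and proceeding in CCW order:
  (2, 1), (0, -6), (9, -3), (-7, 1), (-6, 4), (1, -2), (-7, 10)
Hull (CCW) = [(-7, 1), (0, -6), (9, -3), (-7, 10)]

Jarvis march: at each step, from the current hull vertex p, select the next vertex q as the point such that every other point lies strictly to the left of (or on) the directed line p → q. (Equivalently: for every other point r, the cross product (q − p) × (r − p) ≥ 0.)
Starting point (lowest x, tie lowest y): (-7, 1). Wrap until returning to start. Resulting hull: (-7, 1), (0, -6), (9, -3), (-7, 10).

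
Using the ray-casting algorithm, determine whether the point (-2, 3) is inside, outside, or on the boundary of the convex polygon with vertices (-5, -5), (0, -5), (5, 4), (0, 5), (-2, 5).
The point (-2, 3) lies strictly inside the polygon

Cast a horizontal ray to the right from the query point and count how many polygon edges it crosses (each edge strictly once or zero times, handled with the usual half-open convention). 
Parity of crossings → odd ⇒ inside.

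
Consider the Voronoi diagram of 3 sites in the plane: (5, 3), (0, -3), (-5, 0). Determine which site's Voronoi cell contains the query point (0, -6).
Nearest site = (0, -3)

The Voronoi cell of site s contains exactly those query points closer to s than to any other site. Compute squared distances from q = (0, -6) to each site:
  (0 − 0)² + (-3 − -6)² = 9
  (-5 − 0)² + (0 − -6)² = 61
  (5 − 0)² + (3 − -6)² = 106
Minimum is attained by (0, -3), so q lies in its Voronoi cell.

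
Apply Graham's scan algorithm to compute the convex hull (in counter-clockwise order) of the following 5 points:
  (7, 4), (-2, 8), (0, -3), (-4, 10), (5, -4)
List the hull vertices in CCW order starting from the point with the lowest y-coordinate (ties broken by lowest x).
Hull (CCW) = [(5, -4), (7, 4), (-4, 10), (0, -3)]

Graham scan procedure:
  1. Find the pivot p₀ = point with lowest y (tie → lowest x): (5, -4).
  2. Sort the remaining points by polar angle around p₀.
  3. Walk through sorted points, maintaining a stack; pop the top while the last three entries make a non-left turn (cross product ≤ 0).
  4. Final stack is the convex hull in CCW order: (5, -4), (7, 4), (-4, 10), (0, -3).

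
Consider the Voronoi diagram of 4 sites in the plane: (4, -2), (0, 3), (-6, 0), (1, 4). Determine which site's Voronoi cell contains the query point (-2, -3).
Nearest site = (-6, 0)

The Voronoi cell of site s contains exactly those query points closer to s than to any other site. Compute squared distances from q = (-2, -3) to each site:
  (-6 − -2)² + (0 − -3)² = 25
  (4 − -2)² + (-2 − -3)² = 37
  (0 − -2)² + (3 − -3)² = 40
  (1 − -2)² + (4 − -3)² = 58
Minimum is attained by (-6, 0), so q lies in its Voronoi cell.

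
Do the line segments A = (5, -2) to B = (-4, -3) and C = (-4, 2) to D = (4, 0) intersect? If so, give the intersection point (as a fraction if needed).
No (intersection of containing lines falls outside at least one segment)

Parametrize and solve: t = -7/13, s = 45/26. At least one of these is outside [0, 1], so the segments do not intersect.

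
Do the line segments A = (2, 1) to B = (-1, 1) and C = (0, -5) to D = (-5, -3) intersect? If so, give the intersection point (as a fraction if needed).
No (intersection of containing lines falls outside at least one segment)

Parametrize and solve: t = 17/3, s = 3. At least one of these is outside [0, 1], so the segments do not intersect.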